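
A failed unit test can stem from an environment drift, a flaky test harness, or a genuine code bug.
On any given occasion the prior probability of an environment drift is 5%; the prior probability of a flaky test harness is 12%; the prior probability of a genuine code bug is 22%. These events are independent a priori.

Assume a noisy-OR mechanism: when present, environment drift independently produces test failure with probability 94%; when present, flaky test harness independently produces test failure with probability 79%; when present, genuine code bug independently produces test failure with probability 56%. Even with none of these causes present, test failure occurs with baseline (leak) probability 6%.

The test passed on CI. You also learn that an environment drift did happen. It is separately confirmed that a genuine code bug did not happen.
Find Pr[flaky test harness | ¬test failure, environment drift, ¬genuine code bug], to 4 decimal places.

Pr[flaky test harness | ¬test failure, environment drift, ¬genuine code bug] ≈ 0.0278

Under noisy-OR, P(test failure | causes) = 1 − (1−0.06)·∏(1−qᵢ) over the active causes.
P(¬test failure | environment drift, ¬genuine code bug) = 0.0564·0.88 + 0.011844·0.12 = 0.049632 + 0.001421 = 0.051053
The flaky test harness-present share is 0.011844·0.12 = 0.001421.
So P(flaky test harness | ¬test failure, environment drift, ¬genuine code bug) = 0.001421/0.051053 ≈ 0.0278.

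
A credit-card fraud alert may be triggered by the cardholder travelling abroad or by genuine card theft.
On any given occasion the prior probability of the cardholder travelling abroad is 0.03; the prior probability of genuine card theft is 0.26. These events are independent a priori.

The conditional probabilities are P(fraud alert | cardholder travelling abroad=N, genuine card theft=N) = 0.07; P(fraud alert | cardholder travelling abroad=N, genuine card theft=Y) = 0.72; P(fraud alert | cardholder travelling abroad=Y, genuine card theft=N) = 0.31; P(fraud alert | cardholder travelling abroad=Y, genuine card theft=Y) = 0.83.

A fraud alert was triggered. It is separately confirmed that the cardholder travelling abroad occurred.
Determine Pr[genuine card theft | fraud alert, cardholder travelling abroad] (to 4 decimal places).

Pr[genuine card theft | fraud alert, cardholder travelling abroad] ≈ 0.4847

Numerator (weight on configurations with genuine card theft): 0.83*0.26 = 0.215800
Denominator P(fraud alert | cardholder travelling abroad): 0.31*0.74 + 0.83*0.26 = 0.445200
P(genuine card theft | fraud alert, cardholder travelling abroad) = 0.215800/0.445200 ≈ 0.4847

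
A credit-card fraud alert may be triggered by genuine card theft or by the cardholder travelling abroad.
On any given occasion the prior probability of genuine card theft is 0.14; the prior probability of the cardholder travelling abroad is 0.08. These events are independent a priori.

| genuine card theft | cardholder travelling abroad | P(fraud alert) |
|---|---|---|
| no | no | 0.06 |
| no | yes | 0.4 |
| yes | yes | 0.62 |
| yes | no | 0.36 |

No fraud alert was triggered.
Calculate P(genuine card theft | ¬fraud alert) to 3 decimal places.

P(genuine card theft | ¬fraud alert) ≈ 0.099

Sum P(¬fraud alert|·) weighted by the priors over the 4 (genuine card theft, cardholder travelling abroad) configurations:
  P(¬fraud alert) = 0.94·0.86·0.92 + 0.6·0.86·0.08 + 0.64·0.14·0.92 + 0.38·0.14·0.08
        = 0.743728 + 0.041280 + 0.082432 + 0.004256 = 0.871696
Keeping only the genuine card theft-present terms gives 0.086688, so
  P(genuine card theft | ¬fraud alert) = 0.086688 / 0.871696 ≈ 0.099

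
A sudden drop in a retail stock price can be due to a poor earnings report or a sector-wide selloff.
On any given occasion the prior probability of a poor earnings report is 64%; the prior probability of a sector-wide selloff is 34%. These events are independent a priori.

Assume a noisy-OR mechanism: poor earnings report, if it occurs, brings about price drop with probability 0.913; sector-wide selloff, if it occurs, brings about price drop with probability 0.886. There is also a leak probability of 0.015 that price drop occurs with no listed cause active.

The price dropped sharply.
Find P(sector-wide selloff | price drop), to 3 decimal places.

P(sector-wide selloff | price drop) ≈ 0.454

Under noisy-OR, P(price drop | causes) = 1 − (1−0.015)·∏(1−qᵢ) over the active causes.
P(price drop) = 0.015*0.36*0.66 + 0.88771*0.36*0.34 + 0.914305*0.64*0.66 + 0.990231*0.64*0.34 = 0.003564 + 0.108656 + 0.386202 + 0.215474 = 0.713896
Of this, 0.324130 comes from 0.108656 + 0.215474 (the sector-wide selloff=true cases).
P(sector-wide selloff | price drop) = 0.324130 / 0.713896 ≈ 0.454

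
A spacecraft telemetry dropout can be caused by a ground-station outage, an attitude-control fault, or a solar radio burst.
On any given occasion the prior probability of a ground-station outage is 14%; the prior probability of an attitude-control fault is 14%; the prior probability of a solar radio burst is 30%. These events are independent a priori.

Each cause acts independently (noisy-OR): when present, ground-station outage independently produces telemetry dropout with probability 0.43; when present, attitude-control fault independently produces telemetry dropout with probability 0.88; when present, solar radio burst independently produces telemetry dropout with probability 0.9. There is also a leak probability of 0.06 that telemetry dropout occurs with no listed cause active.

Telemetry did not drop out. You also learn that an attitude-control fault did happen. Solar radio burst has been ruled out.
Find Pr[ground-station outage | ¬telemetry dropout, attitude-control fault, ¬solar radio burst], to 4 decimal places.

Under noisy-OR, P(telemetry dropout | causes) = 1 − (1−0.06)·∏(1−qᵢ) over the active causes.
P(¬telemetry dropout | attitude-control fault, ¬solar radio burst) = 0.1128×0.86 + 0.064296×0.14 = 0.097008 + 0.009001 = 0.106009
Of this, 0.009001 comes from 0.064296×0.14 (the ground-station outage=true cases).
So P(ground-station outage | ¬telemetry dropout, attitude-control fault, ¬solar radio burst) = 0.009001/0.106009 ≈ 0.0849.

Pr[ground-station outage | ¬telemetry dropout, attitude-control fault, ¬solar radio burst] ≈ 0.0849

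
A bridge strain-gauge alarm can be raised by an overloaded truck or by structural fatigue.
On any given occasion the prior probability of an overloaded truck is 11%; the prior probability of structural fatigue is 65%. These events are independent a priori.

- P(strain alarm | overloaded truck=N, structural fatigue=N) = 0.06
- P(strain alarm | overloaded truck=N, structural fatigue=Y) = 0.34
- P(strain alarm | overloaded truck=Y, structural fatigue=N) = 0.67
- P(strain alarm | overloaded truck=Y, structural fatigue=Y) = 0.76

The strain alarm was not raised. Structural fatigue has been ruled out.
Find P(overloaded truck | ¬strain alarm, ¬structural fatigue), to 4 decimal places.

For the numerator, keep only overloaded truck=true terms: 0.33*0.11 = 0.036300
The normalizing constant is 0.94*0.89 + 0.33*0.11 = 0.872900
Posterior = 0.036300 / 0.872900 ≈ 0.0416

P(overloaded truck | ¬strain alarm, ¬structural fatigue) ≈ 0.0416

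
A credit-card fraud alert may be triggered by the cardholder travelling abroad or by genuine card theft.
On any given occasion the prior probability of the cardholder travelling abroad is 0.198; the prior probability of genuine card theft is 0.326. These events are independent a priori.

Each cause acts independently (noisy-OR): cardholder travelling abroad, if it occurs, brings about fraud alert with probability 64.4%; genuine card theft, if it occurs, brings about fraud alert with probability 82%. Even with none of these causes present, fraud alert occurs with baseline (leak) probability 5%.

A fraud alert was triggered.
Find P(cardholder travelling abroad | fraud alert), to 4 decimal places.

Under noisy-OR, P(fraud alert | causes) = 1 − (1−0.05)·∏(1−qᵢ) over the active causes.
For the numerator, keep only cardholder travelling abroad=true terms: 0.088319 + 0.060619 = 0.148938
Denominator P(fraud alert): 0.05*0.802*0.674 + 0.829*0.802*0.326 + 0.6618*0.198*0.674 + 0.939124*0.198*0.326 = 0.392709
P(cardholder travelling abroad | fraud alert) = 0.148938/0.392709 ≈ 0.3793

P(cardholder travelling abroad | fraud alert) ≈ 0.3793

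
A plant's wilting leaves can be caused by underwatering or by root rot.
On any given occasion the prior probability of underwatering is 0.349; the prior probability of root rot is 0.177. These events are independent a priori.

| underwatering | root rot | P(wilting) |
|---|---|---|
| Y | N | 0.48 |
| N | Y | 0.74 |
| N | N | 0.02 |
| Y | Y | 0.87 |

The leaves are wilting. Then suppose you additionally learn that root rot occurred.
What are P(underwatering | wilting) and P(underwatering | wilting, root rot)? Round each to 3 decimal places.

For the numerator, keep only underwatering=true terms: 0.137869 + 0.053743 = 0.191612
Denominator P(wilting): 0.02*0.651*0.823 + 0.74*0.651*0.177 + 0.48*0.349*0.823 + 0.87*0.349*0.177 = 0.287595
P(underwatering | wilting) = 0.191612/0.287595 ≈ 0.666

Now condition on the additional information:
P(wilting | root rot) = 0.74·0.651 + 0.87·0.349 = 0.481740 + 0.303630 = 0.785370
Of this, 0.303630 comes from 0.87·0.349 (the underwatering=true cases).
P(underwatering | wilting, root rot) = 0.303630 / 0.785370 ≈ 0.387
Conditioning on root rot lowers the posterior on underwatering: the classic explaining-away effect in a common-effect structure.

P(underwatering | wilting) ≈ 0.666; P(underwatering | wilting, root rot) ≈ 0.387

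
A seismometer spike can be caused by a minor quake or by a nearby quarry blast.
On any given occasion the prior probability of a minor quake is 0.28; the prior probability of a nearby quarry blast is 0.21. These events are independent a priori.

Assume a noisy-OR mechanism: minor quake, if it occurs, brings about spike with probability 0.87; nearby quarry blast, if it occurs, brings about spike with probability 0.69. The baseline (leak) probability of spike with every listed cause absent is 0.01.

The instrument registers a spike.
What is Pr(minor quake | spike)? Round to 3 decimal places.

Pr(minor quake | spike) ≈ 0.693

Under noisy-OR, P(spike | causes) = 1 − (1−0.01)·∏(1−qᵢ) over the active causes.
P(spike) = 0.01×0.72×0.79 + 0.6931×0.72×0.21 + 0.8713×0.28×0.79 + 0.960103×0.28×0.21 = 0.005688 + 0.104797 + 0.192732 + 0.056454 = 0.359671
The minor quake-present share is 0.192732 + 0.056454 = 0.249186.
Hence the posterior is 0.249186/0.359671 ≈ 0.693.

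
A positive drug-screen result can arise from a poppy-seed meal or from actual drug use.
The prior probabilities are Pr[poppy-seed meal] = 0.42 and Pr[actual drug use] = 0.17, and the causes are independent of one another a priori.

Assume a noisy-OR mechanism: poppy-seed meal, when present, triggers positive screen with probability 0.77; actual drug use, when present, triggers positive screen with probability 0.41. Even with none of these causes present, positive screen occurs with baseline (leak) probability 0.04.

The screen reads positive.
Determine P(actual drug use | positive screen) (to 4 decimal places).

P(actual drug use | positive screen) ≈ 0.2650

Under noisy-OR, P(positive screen | causes) = 1 − (1−0.04)·∏(1−qᵢ) over the active causes.
P(positive screen) = 0.04·0.58·0.83 + 0.4336·0.58·0.17 + 0.7792·0.42·0.83 + 0.869728·0.42·0.17 = 0.019256 + 0.042753 + 0.271629 + 0.062099 = 0.395737
Restricting to configurations with actual drug use present: 0.042753 + 0.062099 = 0.104852.
Hence the posterior is 0.104852/0.395737 ≈ 0.2650.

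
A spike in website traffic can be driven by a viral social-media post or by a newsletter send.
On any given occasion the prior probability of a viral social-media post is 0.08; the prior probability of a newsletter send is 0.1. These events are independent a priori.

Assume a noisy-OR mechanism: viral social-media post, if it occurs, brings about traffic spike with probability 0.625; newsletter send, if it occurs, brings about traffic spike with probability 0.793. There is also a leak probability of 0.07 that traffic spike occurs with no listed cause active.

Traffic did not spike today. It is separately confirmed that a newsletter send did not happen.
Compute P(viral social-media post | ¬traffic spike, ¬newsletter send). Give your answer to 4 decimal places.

P(viral social-media post | ¬traffic spike, ¬newsletter send) ≈ 0.0316

Under noisy-OR, P(traffic spike | causes) = 1 − (1−0.07)·∏(1−qᵢ) over the active causes.
P(¬traffic spike | ¬newsletter send) = 0.93×0.92 + 0.34875×0.08 = 0.855600 + 0.027900 = 0.883500
The viral social-media post-present share is 0.34875×0.08 = 0.027900.
Hence the posterior is 0.027900/0.883500 ≈ 0.0316.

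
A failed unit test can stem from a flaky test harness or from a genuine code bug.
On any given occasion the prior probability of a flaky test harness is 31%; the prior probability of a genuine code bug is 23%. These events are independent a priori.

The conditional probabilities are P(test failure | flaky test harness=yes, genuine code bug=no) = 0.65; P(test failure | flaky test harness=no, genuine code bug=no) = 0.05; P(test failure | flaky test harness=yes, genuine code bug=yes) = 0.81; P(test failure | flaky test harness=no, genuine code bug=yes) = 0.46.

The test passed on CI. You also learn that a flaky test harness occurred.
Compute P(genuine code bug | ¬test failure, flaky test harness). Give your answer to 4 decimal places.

P(¬test failure | flaky test harness) = 0.35*0.77 + 0.19*0.23 = 0.269500 + 0.043700 = 0.313200
Of this, 0.043700 comes from 0.19*0.23 (the genuine code bug=true cases).
So P(genuine code bug | ¬test failure, flaky test harness) = 0.043700/0.313200 ≈ 0.1395.

P(genuine code bug | ¬test failure, flaky test harness) ≈ 0.1395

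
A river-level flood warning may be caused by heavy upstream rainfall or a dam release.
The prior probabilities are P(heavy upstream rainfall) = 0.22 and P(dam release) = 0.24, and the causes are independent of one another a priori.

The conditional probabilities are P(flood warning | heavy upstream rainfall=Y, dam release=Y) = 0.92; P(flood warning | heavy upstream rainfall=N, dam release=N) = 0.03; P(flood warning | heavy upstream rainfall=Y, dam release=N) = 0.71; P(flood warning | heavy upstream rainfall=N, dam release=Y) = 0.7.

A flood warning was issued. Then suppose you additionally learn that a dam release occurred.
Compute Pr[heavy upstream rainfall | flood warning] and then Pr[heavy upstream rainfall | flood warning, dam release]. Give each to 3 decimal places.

Weight on heavy upstream rainfall=true, given the evidence: 0.118712 + 0.048576 = 0.167288
Denominator P(flood warning): 0.03*0.78*0.76 + 0.7*0.78*0.24 + 0.71*0.22*0.76 + 0.92*0.22*0.24 = 0.316112
Posterior = 0.167288 / 0.316112 ≈ 0.529

With the extra evidence:
Sum P(flood warning|·) weighted by the priors over both values of heavy upstream rainfall:
  P(flood warning | dam release) = 0.7×0.78 + 0.92×0.22
        = 0.546000 + 0.202400 = 0.748400
Keeping only the heavy upstream rainfall-present terms gives 0.202400, so
  P(heavy upstream rainfall | flood warning, dam release) = 0.202400 / 0.748400 ≈ 0.270
Conditioning on dam release lowers the posterior on heavy upstream rainfall: the classic explaining-away effect in a common-effect structure.

Pr[heavy upstream rainfall | flood warning] ≈ 0.529; Pr[heavy upstream rainfall | flood warning, dam release] ≈ 0.270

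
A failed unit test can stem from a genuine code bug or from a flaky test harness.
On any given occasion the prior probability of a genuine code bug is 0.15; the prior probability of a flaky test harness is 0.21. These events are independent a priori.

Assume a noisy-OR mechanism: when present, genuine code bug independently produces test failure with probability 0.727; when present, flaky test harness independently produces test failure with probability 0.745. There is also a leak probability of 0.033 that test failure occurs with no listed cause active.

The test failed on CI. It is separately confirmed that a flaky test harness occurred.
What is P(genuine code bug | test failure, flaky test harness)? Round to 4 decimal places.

Under noisy-OR, P(test failure | causes) = 1 − (1−0.033)·∏(1−qᵢ) over the active causes.
P(test failure | flaky test harness) = 0.753415·0.85 + 0.932682·0.15 = 0.640403 + 0.139902 = 0.780305
Restricting to configurations with genuine code bug present: 0.932682·0.15 = 0.139902.
So P(genuine code bug | test failure, flaky test harness) = 0.139902/0.780305 ≈ 0.1793.

P(genuine code bug | test failure, flaky test harness) ≈ 0.1793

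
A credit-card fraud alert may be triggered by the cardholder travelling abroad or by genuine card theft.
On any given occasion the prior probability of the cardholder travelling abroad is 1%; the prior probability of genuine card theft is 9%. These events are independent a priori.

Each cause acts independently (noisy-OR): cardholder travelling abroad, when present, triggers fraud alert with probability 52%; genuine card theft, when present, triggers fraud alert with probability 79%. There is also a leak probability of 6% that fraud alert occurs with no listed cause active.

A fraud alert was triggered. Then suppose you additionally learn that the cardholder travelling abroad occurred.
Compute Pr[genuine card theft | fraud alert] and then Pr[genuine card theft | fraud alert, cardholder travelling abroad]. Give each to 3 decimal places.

Under noisy-OR, P(fraud alert | causes) = 1 − (1−0.06)·∏(1−qᵢ) over the active causes.
P(fraud alert) = 0.06·0.99·0.91 + 0.8026·0.99·0.09 + 0.5488·0.01·0.91 + 0.905248·0.01·0.09 = 0.054054 + 0.071512 + 0.004994 + 0.000815 = 0.131375
Of this, 0.072327 comes from 0.071512 + 0.000815 (the genuine card theft=true cases).
Hence the posterior is 0.072327/0.131375 ≈ 0.551.

With the extra evidence:
P(fraud alert | cardholder travelling abroad) = 0.5488·0.91 + 0.905248·0.09 = 0.499408 + 0.081472 = 0.580880
The genuine card theft-present share is 0.905248·0.09 = 0.081472.
So P(genuine card theft | fraud alert, cardholder travelling abroad) = 0.081472/0.580880 ≈ 0.140.
This is intercausal reasoning (explaining away): once cardholder travelling abroad accounts for the fraud alert, genuine card theft becomes less likely.

Pr[genuine card theft | fraud alert] ≈ 0.551; Pr[genuine card theft | fraud alert, cardholder travelling abroad] ≈ 0.140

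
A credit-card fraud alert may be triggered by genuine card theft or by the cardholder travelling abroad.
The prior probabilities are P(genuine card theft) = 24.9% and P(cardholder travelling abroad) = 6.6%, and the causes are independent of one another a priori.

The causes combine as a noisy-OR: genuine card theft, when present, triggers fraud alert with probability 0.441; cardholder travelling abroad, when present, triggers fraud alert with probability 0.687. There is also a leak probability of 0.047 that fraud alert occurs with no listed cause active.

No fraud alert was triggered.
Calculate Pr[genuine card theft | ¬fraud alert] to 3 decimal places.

Pr[genuine card theft | ¬fraud alert] ≈ 0.156

Under noisy-OR, P(fraud alert | causes) = 1 − (1−0.047)·∏(1−qᵢ) over the active causes.
Enumerate the 4 (genuine card theft, cardholder travelling abroad) configurations and weight by the priors:
  P(¬fraud alert) = 0.953*0.751*0.934 + 0.298289*0.751*0.066 + 0.532727*0.249*0.934 + 0.166744*0.249*0.066
        = 0.668467 + 0.014785 + 0.123894 + 0.002740 = 0.809886
The terms with genuine card theft present sum to 0.126634, so
  P(genuine card theft | ¬fraud alert) = 0.126634 / 0.809886 ≈ 0.156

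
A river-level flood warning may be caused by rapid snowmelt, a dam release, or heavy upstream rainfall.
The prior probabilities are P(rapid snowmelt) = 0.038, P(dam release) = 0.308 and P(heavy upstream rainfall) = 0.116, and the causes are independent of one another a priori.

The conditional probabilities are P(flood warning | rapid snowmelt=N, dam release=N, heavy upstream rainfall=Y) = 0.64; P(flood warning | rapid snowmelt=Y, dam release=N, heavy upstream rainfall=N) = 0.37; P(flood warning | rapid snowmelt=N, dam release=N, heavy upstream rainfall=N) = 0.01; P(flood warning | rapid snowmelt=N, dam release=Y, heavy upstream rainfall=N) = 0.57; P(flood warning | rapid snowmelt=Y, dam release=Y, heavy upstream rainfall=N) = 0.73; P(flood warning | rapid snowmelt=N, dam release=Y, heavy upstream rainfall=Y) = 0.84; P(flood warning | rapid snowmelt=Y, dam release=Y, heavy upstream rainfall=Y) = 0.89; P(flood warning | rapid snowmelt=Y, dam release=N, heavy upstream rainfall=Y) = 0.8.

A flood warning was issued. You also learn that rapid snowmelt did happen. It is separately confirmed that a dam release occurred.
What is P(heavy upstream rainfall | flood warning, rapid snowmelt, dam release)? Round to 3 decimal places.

P(heavy upstream rainfall | flood warning, rapid snowmelt, dam release) ≈ 0.138

Numerator (weight on configurations with heavy upstream rainfall): 0.89×0.116 = 0.103240
Denominator P(flood warning | rapid snowmelt, dam release): 0.73×0.884 + 0.89×0.116 = 0.748560
P(heavy upstream rainfall | flood warning, rapid snowmelt, dam release) = 0.103240/0.748560 ≈ 0.138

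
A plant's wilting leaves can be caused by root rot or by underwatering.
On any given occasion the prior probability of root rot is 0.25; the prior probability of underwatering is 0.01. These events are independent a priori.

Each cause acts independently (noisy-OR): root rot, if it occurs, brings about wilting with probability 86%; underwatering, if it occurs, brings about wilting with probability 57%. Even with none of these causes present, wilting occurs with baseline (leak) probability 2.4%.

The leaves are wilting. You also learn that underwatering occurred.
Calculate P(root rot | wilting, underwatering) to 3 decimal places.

Under noisy-OR, P(wilting | causes) = 1 − (1−0.024)·∏(1−qᵢ) over the active causes.
P(wilting | underwatering) = 0.58032·0.75 + 0.941245·0.25 = 0.435240 + 0.235311 = 0.670551
Of this, 0.235311 comes from 0.941245·0.25 (the root rot=true cases).
P(root rot | wilting, underwatering) = 0.235311 / 0.670551 ≈ 0.351

P(root rot | wilting, underwatering) ≈ 0.351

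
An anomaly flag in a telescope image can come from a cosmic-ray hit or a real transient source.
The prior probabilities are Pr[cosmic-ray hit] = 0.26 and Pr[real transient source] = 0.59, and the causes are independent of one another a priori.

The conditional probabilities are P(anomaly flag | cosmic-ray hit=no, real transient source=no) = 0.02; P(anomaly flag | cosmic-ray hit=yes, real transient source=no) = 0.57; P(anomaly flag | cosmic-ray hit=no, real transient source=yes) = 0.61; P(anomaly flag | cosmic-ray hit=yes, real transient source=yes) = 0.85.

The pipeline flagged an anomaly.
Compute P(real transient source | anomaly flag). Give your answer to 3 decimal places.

P(real transient source | anomaly flag) ≈ 0.856

P(anomaly flag) = 0.02*0.74*0.41 + 0.61*0.74*0.59 + 0.57*0.26*0.41 + 0.85*0.26*0.59 = 0.006068 + 0.266326 + 0.060762 + 0.130390 = 0.463546
The real transient source-present share is 0.266326 + 0.130390 = 0.396716.
P(real transient source | anomaly flag) = 0.396716 / 0.463546 ≈ 0.856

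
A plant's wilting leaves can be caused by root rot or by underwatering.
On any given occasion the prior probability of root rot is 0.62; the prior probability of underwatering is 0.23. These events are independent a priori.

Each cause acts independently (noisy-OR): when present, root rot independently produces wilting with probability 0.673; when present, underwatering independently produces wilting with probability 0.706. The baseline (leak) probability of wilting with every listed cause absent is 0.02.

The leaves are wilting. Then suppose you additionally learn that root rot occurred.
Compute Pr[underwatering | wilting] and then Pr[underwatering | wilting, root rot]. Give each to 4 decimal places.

Under noisy-OR, P(wilting | causes) = 1 − (1−0.02)·∏(1−qᵢ) over the active causes.
Numerator (weight on configurations with underwatering): 0.062218 + 0.129165 = 0.191383
The normalizing constant is 0.02*0.38*0.77 + 0.71188*0.38*0.23 + 0.67954*0.62*0.77 + 0.905785*0.62*0.23 = 0.521647
Posterior = 0.191383 / 0.521647 ≈ 0.3669

With the extra evidence:
Sum P(wilting|·) weighted by the priors over both values of underwatering:
  P(wilting | root rot) = 0.67954*0.77 + 0.905785*0.23
        = 0.523246 + 0.208331 = 0.731577
The terms with underwatering present sum to 0.208331, so
  P(underwatering | wilting, root rot) = 0.208331 / 0.731577 ≈ 0.2848
This is intercausal reasoning (explaining away): once root rot accounts for the wilting, underwatering becomes less likely.

Pr[underwatering | wilting] ≈ 0.3669; Pr[underwatering | wilting, root rot] ≈ 0.2848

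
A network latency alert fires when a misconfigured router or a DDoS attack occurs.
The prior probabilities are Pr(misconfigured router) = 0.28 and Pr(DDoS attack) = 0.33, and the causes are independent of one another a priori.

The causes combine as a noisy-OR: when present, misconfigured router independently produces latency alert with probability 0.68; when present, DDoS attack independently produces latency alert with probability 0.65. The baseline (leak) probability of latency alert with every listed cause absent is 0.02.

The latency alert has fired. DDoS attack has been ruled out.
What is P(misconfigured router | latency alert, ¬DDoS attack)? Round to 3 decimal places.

P(misconfigured router | latency alert, ¬DDoS attack) ≈ 0.930

Under noisy-OR, P(latency alert | causes) = 1 − (1−0.02)·∏(1−qᵢ) over the active causes.
P(latency alert | ¬DDoS attack) = 0.02·0.72 + 0.6864·0.28 = 0.014400 + 0.192192 = 0.206592
Of this, 0.192192 comes from 0.6864·0.28 (the misconfigured router=true cases).
P(misconfigured router | latency alert, ¬DDoS attack) = 0.192192 / 0.206592 ≈ 0.930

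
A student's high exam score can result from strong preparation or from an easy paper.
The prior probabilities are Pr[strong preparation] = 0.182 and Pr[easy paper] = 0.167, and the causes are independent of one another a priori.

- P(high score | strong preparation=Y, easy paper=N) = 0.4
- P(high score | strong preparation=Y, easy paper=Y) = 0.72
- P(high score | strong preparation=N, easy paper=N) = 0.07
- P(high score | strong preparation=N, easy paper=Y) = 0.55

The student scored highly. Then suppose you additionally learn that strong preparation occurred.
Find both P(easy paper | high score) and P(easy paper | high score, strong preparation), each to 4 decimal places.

Numerator (weight on configurations with easy paper): 0.075133 + 0.021884 = 0.097017
Denominator P(high score): 0.07*0.818*0.833 + 0.55*0.818*0.167 + 0.4*0.182*0.833 + 0.72*0.182*0.167 = 0.205357
Posterior = 0.097017 / 0.205357 ≈ 0.4724

Now condition on the additional information:
Sum P(high score|·) weighted by the priors over both values of easy paper:
  P(high score | strong preparation) = 0.4×0.833 + 0.72×0.167
        = 0.333200 + 0.120240 = 0.453440
Keeping only the easy paper-present terms gives 0.120240, so
  P(easy paper | high score, strong preparation) = 0.120240 / 0.453440 ≈ 0.2652

P(easy paper | high score) ≈ 0.4724; P(easy paper | high score, strong preparation) ≈ 0.2652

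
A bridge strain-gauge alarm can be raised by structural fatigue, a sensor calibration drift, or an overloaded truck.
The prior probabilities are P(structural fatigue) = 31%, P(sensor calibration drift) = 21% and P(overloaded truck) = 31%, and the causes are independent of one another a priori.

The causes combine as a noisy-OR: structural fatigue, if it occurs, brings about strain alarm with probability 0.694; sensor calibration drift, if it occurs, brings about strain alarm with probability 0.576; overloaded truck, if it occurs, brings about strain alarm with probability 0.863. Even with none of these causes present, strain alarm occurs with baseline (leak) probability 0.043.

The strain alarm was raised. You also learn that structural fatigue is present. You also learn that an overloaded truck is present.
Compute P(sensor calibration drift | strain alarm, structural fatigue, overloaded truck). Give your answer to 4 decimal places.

P(sensor calibration drift | strain alarm, structural fatigue, overloaded truck) ≈ 0.2140

Under noisy-OR, P(strain alarm | causes) = 1 − (1−0.043)·∏(1−qᵢ) over the active causes.
P(strain alarm | structural fatigue, overloaded truck) = 0.959881×0.79 + 0.982989×0.21 = 0.758306 + 0.206428 = 0.964734
The sensor calibration drift-present share is 0.982989×0.21 = 0.206428.
So P(sensor calibration drift | strain alarm, structural fatigue, overloaded truck) = 0.206428/0.964734 ≈ 0.2140.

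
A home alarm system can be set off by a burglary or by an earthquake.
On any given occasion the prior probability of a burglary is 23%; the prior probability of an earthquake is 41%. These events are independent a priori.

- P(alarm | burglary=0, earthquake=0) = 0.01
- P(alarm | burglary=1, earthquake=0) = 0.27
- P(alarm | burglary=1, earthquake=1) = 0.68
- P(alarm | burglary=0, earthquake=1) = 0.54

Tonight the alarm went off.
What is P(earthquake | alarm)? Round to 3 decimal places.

Sum P(alarm|·) weighted by the priors over the 4 (burglary, earthquake) configurations:
  P(alarm) = 0.01·0.77·0.59 + 0.54·0.77·0.41 + 0.27·0.23·0.59 + 0.68·0.23·0.41
        = 0.004543 + 0.170478 + 0.036639 + 0.064124 = 0.275784
Configurations with earthquake contribute 0.234602, so
  P(earthquake | alarm) = 0.234602 / 0.275784 ≈ 0.851

P(earthquake | alarm) ≈ 0.851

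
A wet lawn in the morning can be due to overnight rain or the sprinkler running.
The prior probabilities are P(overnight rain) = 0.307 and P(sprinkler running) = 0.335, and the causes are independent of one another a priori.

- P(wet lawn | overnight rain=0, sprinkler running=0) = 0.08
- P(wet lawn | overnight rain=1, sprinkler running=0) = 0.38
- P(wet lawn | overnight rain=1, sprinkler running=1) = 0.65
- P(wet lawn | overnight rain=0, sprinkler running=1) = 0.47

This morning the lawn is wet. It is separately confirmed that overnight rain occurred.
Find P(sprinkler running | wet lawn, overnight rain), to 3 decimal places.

P(sprinkler running | wet lawn, overnight rain) ≈ 0.463

By total probability over both values of sprinkler running:
  P(wet lawn | overnight rain) = 0.38·0.665 + 0.65·0.335
        = 0.252700 + 0.217750 = 0.470450
Keeping only the sprinkler running-present terms gives 0.217750, so
  P(sprinkler running | wet lawn, overnight rain) = 0.217750 / 0.470450 ≈ 0.463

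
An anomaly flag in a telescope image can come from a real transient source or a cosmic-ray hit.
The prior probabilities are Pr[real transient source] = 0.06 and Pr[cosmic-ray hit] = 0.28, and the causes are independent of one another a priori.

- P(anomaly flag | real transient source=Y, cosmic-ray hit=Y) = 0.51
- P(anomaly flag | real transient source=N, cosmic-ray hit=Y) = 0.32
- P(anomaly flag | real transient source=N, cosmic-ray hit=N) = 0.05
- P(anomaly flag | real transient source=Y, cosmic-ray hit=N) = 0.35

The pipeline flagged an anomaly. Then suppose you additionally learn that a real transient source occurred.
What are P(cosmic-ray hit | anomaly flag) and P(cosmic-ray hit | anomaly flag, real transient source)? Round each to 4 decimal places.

Sum P(anomaly flag|·) weighted by the priors over the 4 (real transient source, cosmic-ray hit) configurations:
  P(anomaly flag) = 0.05·0.94·0.72 + 0.32·0.94·0.28 + 0.35·0.06·0.72 + 0.51·0.06·0.28
        = 0.033840 + 0.084224 + 0.015120 + 0.008568 = 0.141752
Keeping only the cosmic-ray hit-present terms gives 0.092792, so
  P(cosmic-ray hit | anomaly flag) = 0.092792 / 0.141752 ≈ 0.6546

Now condition on the additional information:
Weight on cosmic-ray hit=true, given the evidence: 0.51·0.28 = 0.142800
Normalizer over all consistent configurations: 0.35·0.72 + 0.51·0.28 = 0.394800
P(cosmic-ray hit | anomaly flag, real transient source) = 0.142800/0.394800 ≈ 0.3617

P(cosmic-ray hit | anomaly flag) ≈ 0.6546; P(cosmic-ray hit | anomaly flag, real transient source) ≈ 0.3617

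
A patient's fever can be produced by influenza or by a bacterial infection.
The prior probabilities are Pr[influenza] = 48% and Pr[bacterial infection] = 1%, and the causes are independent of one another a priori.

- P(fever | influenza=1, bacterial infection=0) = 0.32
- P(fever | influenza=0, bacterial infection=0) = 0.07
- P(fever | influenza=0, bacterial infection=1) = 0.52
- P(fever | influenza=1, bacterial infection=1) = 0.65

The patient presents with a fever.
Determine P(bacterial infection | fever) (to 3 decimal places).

Enumerate the 4 (influenza, bacterial infection) configurations and weight by the priors:
  P(fever) = 0.07×0.52×0.99 + 0.52×0.52×0.01 + 0.32×0.48×0.99 + 0.65×0.48×0.01
        = 0.036036 + 0.002704 + 0.152064 + 0.003120 = 0.193924
Configurations with bacterial infection contribute 0.005824, so
  P(bacterial infection | fever) = 0.005824 / 0.193924 ≈ 0.030

P(bacterial infection | fever) ≈ 0.030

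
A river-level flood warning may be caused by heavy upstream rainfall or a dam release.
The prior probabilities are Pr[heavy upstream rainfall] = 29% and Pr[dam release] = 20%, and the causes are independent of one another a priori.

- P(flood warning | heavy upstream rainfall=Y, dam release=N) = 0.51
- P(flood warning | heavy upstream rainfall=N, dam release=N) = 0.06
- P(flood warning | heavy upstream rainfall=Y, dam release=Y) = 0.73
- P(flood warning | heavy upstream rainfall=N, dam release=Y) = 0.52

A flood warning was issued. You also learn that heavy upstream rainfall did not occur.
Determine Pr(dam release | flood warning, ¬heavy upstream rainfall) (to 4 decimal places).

Numerator (weight on configurations with dam release): 0.52·0.2 = 0.104000
The normalizing constant is 0.06·0.8 + 0.52·0.2 = 0.152000
Posterior = 0.104000 / 0.152000 ≈ 0.6842

Pr(dam release | flood warning, ¬heavy upstream rainfall) ≈ 0.6842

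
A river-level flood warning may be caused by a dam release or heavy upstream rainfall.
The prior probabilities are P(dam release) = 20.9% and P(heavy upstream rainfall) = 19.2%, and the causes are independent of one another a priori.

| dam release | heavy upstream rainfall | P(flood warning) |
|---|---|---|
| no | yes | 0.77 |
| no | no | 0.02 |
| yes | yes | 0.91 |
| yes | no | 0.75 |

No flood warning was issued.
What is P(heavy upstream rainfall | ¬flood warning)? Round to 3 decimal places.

Sum P(¬flood warning|·) weighted by the priors over the 4 (dam release, heavy upstream rainfall) configurations:
  P(¬flood warning) = 0.98×0.791×0.808 + 0.23×0.791×0.192 + 0.25×0.209×0.808 + 0.09×0.209×0.192
        = 0.626345 + 0.034931 + 0.042218 + 0.003612 = 0.707106
The terms with heavy upstream rainfall present sum to 0.038543, so
  P(heavy upstream rainfall | ¬flood warning) = 0.038543 / 0.707106 ≈ 0.055

P(heavy upstream rainfall | ¬flood warning) ≈ 0.055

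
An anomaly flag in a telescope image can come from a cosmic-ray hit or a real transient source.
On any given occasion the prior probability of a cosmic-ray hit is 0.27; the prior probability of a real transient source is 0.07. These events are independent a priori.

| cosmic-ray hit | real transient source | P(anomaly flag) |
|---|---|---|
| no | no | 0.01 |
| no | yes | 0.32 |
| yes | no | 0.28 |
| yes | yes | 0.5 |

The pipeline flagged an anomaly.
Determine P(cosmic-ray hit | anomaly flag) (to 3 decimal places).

Sum P(anomaly flag|·) weighted by the priors over the 4 (cosmic-ray hit, real transient source) configurations:
  P(anomaly flag) = 0.01*0.73*0.93 + 0.32*0.73*0.07 + 0.28*0.27*0.93 + 0.5*0.27*0.07
        = 0.006789 + 0.016352 + 0.070308 + 0.009450 = 0.102899
The terms with cosmic-ray hit present sum to 0.079758, so
  P(cosmic-ray hit | anomaly flag) = 0.079758 / 0.102899 ≈ 0.775

P(cosmic-ray hit | anomaly flag) ≈ 0.775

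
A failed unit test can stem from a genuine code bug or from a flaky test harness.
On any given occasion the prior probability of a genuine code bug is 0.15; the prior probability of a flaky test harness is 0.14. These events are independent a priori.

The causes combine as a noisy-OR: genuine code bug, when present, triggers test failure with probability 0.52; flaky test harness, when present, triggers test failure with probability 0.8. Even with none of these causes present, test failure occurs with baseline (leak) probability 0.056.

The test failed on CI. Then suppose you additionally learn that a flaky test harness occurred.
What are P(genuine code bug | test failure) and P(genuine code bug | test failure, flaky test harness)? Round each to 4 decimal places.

P(genuine code bug | test failure) ≈ 0.3947; P(genuine code bug | test failure, flaky test harness) ≈ 0.1652

Under noisy-OR, P(test failure | causes) = 1 − (1−0.056)·∏(1−qᵢ) over the active causes.
By total probability over the 4 (genuine code bug, flaky test harness) configurations:
  P(test failure) = 0.056*0.85*0.86 + 0.8112*0.85*0.14 + 0.54688*0.15*0.86 + 0.909376*0.15*0.14
        = 0.040936 + 0.096533 + 0.070548 + 0.019097 = 0.227114
Keeping only the genuine code bug-present terms gives 0.089645, so
  P(genuine code bug | test failure) = 0.089645 / 0.227114 ≈ 0.3947

Now condition on the additional information:
Enumerate both values of genuine code bug and weight by the priors:
  P(test failure | flaky test harness) = 0.8112*0.85 + 0.909376*0.15
        = 0.689520 + 0.136406 = 0.825926
Configurations with genuine code bug contribute 0.136406, so
  P(genuine code bug | test failure, flaky test harness) = 0.136406 / 0.825926 ≈ 0.1652
— flaky test harness explains away the evidence for genuine code bug.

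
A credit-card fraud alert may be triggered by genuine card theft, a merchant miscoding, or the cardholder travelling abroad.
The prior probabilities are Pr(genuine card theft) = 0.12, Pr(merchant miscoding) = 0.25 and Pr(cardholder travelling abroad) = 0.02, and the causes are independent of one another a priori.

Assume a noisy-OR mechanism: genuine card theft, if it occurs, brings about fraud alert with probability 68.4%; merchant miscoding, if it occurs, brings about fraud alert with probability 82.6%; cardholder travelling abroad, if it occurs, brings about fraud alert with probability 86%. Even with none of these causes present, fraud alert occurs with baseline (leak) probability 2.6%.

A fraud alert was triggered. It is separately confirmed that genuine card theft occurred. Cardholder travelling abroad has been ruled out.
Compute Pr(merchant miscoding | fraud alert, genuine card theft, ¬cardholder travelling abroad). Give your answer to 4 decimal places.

Pr(merchant miscoding | fraud alert, genuine card theft, ¬cardholder travelling abroad) ≈ 0.3131

Under noisy-OR, P(fraud alert | causes) = 1 − (1−0.026)·∏(1−qᵢ) over the active causes.
Weight on merchant miscoding=true, given the evidence: 0.946446*0.25 = 0.236612
Denominator P(fraud alert | genuine card theft, ¬cardholder travelling abroad): 0.692216*0.75 + 0.946446*0.25 = 0.755774
Posterior = 0.236612 / 0.755774 ≈ 0.3131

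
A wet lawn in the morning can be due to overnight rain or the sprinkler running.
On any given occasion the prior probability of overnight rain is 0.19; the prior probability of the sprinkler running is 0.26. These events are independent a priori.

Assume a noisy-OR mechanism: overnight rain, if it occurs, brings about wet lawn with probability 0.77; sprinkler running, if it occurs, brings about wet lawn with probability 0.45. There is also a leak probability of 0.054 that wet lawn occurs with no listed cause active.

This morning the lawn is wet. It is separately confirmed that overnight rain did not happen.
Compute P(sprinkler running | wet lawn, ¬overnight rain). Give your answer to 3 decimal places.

P(sprinkler running | wet lawn, ¬overnight rain) ≈ 0.757

Under noisy-OR, P(wet lawn | causes) = 1 − (1−0.054)·∏(1−qᵢ) over the active causes.
Weight on sprinkler running=true, given the evidence: 0.4797·0.26 = 0.124722
The normalizing constant is 0.054·0.74 + 0.4797·0.26 = 0.164682
Posterior = 0.124722 / 0.164682 ≈ 0.757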